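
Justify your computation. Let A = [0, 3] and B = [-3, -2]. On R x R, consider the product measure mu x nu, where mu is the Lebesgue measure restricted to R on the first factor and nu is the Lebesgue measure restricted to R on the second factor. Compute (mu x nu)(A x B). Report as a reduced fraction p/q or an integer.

For a measurable rectangle A x B, the product measure satisfies
  (mu x nu)(A x B) = mu(A) * nu(B).
  mu(A) = 3.
  nu(B) = 1.
  (mu x nu)(A x B) = 3 * 1 = 3.

3


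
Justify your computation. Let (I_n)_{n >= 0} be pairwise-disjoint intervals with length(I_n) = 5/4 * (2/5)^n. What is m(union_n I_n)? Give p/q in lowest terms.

By countable additivity of the Lebesgue measure on pairwise disjoint measurable sets,
  m(union_{n >= 0} I_n) = sum_{n >= 0} m(I_n) = sum_{n >= 0} a * r^n,
  with a = 5/4 and r = 2/5.
Since 0 < r = 2/5 < 1, the geometric series converges:
  sum_{n >= 0} a * r^n = a / (1 - r).
  = 5/4 / (1 - 2/5)
  = 5/4 / (3/5)
  = 25/12.

25/12


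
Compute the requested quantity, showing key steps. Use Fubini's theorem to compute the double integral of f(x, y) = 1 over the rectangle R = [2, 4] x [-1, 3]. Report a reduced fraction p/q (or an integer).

f(x, y) is a tensor product of a function of x and a function of y, and both factors are bounded continuous (hence Lebesgue integrable) on the rectangle, so Fubini's theorem applies:
  integral_R f d(m x m) = (integral_a1^b1 1 dx) * (integral_a2^b2 1 dy).
Inner integral in x: integral_{2}^{4} 1 dx = (4^1 - 2^1)/1
  = 2.
Inner integral in y: integral_{-1}^{3} 1 dy = (3^1 - (-1)^1)/1
  = 4.
Product: (2) * (4) = 8.

8


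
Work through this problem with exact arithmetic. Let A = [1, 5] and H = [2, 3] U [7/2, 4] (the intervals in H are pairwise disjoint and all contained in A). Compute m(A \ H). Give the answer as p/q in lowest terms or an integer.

The ambient interval has length m(A) = 5 - 1 = 4.
Since the holes are disjoint and sit inside A, by finite additivity
  m(H) = sum_i (b_i - a_i), and m(A \ H) = m(A) - m(H).
Computing the hole measures:
  m(H_1) = 3 - 2 = 1.
  m(H_2) = 4 - 7/2 = 1/2.
Summed: m(H) = 1 + 1/2 = 3/2.
So m(A \ H) = 4 - 3/2 = 5/2.

5/2


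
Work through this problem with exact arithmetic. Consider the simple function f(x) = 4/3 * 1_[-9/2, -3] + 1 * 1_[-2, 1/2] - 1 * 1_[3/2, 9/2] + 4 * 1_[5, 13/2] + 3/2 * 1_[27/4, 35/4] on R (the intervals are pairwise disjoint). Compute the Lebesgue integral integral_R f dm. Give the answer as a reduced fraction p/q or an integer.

For a simple function f = sum_i c_i * 1_{A_i} with disjoint A_i,
  integral f dm = sum_i c_i * m(A_i).
Lengths of the A_i:
  m(A_1) = -3 - (-9/2) = 3/2.
  m(A_2) = 1/2 - (-2) = 5/2.
  m(A_3) = 9/2 - 3/2 = 3.
  m(A_4) = 13/2 - 5 = 3/2.
  m(A_5) = 35/4 - 27/4 = 2.
Contributions c_i * m(A_i):
  (4/3) * (3/2) = 2.
  (1) * (5/2) = 5/2.
  (-1) * (3) = -3.
  (4) * (3/2) = 6.
  (3/2) * (2) = 3.
Total: 2 + 5/2 - 3 + 6 + 3 = 21/2.

21/2


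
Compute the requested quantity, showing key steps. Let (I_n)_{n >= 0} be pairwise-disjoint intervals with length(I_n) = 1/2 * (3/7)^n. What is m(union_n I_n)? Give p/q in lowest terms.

By countable additivity of the Lebesgue measure on pairwise disjoint measurable sets,
  m(union_{n >= 0} I_n) = sum_{n >= 0} m(I_n) = sum_{n >= 0} a * r^n,
  with a = 1/2 and r = 3/7.
Since 0 < r = 3/7 < 1, the geometric series converges:
  sum_{n >= 0} a * r^n = a / (1 - r).
  = 1/2 / (1 - 3/7)
  = 1/2 / (4/7)
  = 7/8.

7/8


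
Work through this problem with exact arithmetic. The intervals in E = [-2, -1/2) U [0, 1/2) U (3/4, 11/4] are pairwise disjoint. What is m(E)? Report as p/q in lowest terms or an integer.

For pairwise disjoint intervals, m(union_i I_i) = sum_i m(I_i),
and m is invariant under swapping open/closed endpoints (single points have measure 0).
So m(E) = sum_i (b_i - a_i).
  I_1 has length -1/2 - (-2) = 3/2.
  I_2 has length 1/2 - 0 = 1/2.
  I_3 has length 11/4 - 3/4 = 2.
Summing:
  m(E) = 3/2 + 1/2 + 2 = 4.

4


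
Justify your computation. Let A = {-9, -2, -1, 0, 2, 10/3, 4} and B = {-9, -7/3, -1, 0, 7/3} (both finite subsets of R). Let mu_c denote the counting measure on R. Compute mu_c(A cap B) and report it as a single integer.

Counting measure on a finite set equals cardinality. mu_c(A cap B) = |A cap B| (elements appearing in both).
Enumerating the elements of A that also lie in B gives 3 element(s).
So mu_c(A cap B) = 3.

3


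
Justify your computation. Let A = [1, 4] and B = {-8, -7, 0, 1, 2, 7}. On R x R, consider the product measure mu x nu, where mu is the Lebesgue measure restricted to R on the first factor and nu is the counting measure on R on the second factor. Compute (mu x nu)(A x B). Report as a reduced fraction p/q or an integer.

For a measurable rectangle A x B, the product measure satisfies
  (mu x nu)(A x B) = mu(A) * nu(B).
  mu(A) = 3.
  nu(B) = 6.
  (mu x nu)(A x B) = 3 * 6 = 18.

18


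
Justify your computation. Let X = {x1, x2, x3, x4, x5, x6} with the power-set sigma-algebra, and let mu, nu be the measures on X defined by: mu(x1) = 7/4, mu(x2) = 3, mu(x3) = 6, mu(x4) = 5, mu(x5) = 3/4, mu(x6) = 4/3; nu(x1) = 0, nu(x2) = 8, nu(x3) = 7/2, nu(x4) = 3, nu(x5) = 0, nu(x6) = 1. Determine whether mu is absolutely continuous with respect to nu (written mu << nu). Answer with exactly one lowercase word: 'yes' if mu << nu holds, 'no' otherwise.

mu << nu means: every nu-null measurable set is also mu-null; equivalently, for every atom x, if nu({x}) = 0 then mu({x}) = 0.
Checking each atom:
  x1: nu = 0, mu = 7/4 > 0 -> violates mu << nu.
  x2: nu = 8 > 0 -> no constraint.
  x3: nu = 7/2 > 0 -> no constraint.
  x4: nu = 3 > 0 -> no constraint.
  x5: nu = 0, mu = 3/4 > 0 -> violates mu << nu.
  x6: nu = 1 > 0 -> no constraint.
The atom(s) x1, x5 violate the condition (nu = 0 but mu > 0). Therefore mu is NOT absolutely continuous w.r.t. nu.

no


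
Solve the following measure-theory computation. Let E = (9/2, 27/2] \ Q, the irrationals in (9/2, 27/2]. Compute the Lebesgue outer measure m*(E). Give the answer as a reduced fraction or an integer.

The interval I = (9/2, 27/2] has m(I) = 27/2 - 9/2 = 9 (endpoints are measure-zero, so open/closed/half-open agree). Write I = (I cap Q) u (I \ Q). The rationals in I are countable, so m*(I cap Q) = 0 (cover each rational by intervals whose total length is arbitrarily small). By countable subadditivity m*(I) <= m*(I cap Q) + m*(I \ Q), hence m*(I \ Q) >= m(I) = 9. The reverse inequality m*(I \ Q) <= m*(I) = 9 is trivial since (I \ Q) is a subset of I. Therefore m*(I \ Q) = 9.

9


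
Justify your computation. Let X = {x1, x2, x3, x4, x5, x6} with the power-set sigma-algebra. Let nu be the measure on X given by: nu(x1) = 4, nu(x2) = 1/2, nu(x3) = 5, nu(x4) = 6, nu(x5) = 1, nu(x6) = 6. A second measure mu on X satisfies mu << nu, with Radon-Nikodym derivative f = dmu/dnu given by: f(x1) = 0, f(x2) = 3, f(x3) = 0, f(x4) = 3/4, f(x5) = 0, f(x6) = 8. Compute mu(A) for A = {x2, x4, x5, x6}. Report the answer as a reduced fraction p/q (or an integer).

By the defining property of the Radon-Nikodym derivative, for every measurable set A,
  mu(A) = integral_A f dnu.
Since nu is a discrete measure concentrated on the atoms of X, the integral over A reduces to the sum
  mu(A) = sum_{x in A} f(x) * nu({x}).
Computing each term:
  x2: f(x2) * nu(x2) = 3 * 1/2 = 3/2.
  x4: f(x4) * nu(x4) = 3/4 * 6 = 9/2.
  x5: f(x5) * nu(x5) = 0 * 1 = 0.
  x6: f(x6) * nu(x6) = 8 * 6 = 48.
Summing: mu(A) = 3/2 + 9/2 + 0 + 48 = 54.

54


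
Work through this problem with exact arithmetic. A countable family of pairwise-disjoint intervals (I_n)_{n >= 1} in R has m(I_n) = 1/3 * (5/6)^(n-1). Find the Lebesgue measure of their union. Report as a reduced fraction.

By countable additivity of the Lebesgue measure on pairwise disjoint measurable sets,
  m(union_{n >= 1} I_n) = sum_{n >= 1} m(I_n) = sum_{n >= 1} a * r^(n-1),
  with a = 1/3 and r = 5/6.
Since 0 < r = 5/6 < 1, the geometric series converges:
  sum_{n >= 1} a * r^(n-1) = a / (1 - r).
  = 1/3 / (1 - 5/6)
  = 1/3 / (1/6)
  = 2.

2


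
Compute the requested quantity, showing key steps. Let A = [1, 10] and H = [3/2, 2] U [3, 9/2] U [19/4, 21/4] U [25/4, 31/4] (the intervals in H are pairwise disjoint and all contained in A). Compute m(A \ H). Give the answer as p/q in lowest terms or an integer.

The ambient interval has length m(A) = 10 - 1 = 9.
Since the holes are disjoint and sit inside A, by finite additivity
  m(H) = sum_i (b_i - a_i), and m(A \ H) = m(A) - m(H).
Computing the hole measures:
  m(H_1) = 2 - 3/2 = 1/2.
  m(H_2) = 9/2 - 3 = 3/2.
  m(H_3) = 21/4 - 19/4 = 1/2.
  m(H_4) = 31/4 - 25/4 = 3/2.
Summed: m(H) = 1/2 + 3/2 + 1/2 + 3/2 = 4.
So m(A \ H) = 9 - 4 = 5.

5


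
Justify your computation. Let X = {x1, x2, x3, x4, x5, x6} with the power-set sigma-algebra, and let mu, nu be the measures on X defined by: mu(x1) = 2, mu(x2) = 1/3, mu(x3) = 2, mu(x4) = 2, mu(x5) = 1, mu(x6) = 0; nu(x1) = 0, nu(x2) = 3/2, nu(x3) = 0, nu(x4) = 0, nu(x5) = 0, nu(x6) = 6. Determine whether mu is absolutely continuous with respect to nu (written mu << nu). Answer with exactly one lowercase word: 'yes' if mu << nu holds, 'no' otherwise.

mu << nu means: every nu-null measurable set is also mu-null; equivalently, for every atom x, if nu({x}) = 0 then mu({x}) = 0.
Checking each atom:
  x1: nu = 0, mu = 2 > 0 -> violates mu << nu.
  x2: nu = 3/2 > 0 -> no constraint.
  x3: nu = 0, mu = 2 > 0 -> violates mu << nu.
  x4: nu = 0, mu = 2 > 0 -> violates mu << nu.
  x5: nu = 0, mu = 1 > 0 -> violates mu << nu.
  x6: nu = 6 > 0 -> no constraint.
The atom(s) x1, x3, x4, x5 violate the condition (nu = 0 but mu > 0). Therefore mu is NOT absolutely continuous w.r.t. nu.

no


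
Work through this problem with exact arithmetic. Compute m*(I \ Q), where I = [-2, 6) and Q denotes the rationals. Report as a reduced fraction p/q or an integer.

The interval I = [-2, 6) has m(I) = 6 - (-2) = 8 (endpoints are measure-zero, so open/closed/half-open agree). Write I = (I cap Q) u (I \ Q). The rationals in I are countable, so m*(I cap Q) = 0 (cover each rational by intervals whose total length is arbitrarily small). By countable subadditivity m*(I) <= m*(I cap Q) + m*(I \ Q), hence m*(I \ Q) >= m(I) = 8. The reverse inequality m*(I \ Q) <= m*(I) = 8 is trivial since (I \ Q) is a subset of I. Therefore m*(I \ Q) = 8.

8


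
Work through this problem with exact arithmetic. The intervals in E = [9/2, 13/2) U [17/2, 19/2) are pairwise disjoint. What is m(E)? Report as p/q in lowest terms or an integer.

For pairwise disjoint intervals, m(union_i I_i) = sum_i m(I_i),
and m is invariant under swapping open/closed endpoints (single points have measure 0).
So m(E) = sum_i (b_i - a_i).
  I_1 has length 13/2 - 9/2 = 2.
  I_2 has length 19/2 - 17/2 = 1.
Summing:
  m(E) = 2 + 1 = 3.

3


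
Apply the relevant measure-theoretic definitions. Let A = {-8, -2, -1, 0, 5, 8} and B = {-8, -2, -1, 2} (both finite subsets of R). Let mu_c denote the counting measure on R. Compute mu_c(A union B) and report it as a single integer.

Counting measure on a finite set equals cardinality. By inclusion-exclusion, |A union B| = |A| + |B| - |A cap B|.
|A| = 6, |B| = 4, |A cap B| = 3.
So mu_c(A union B) = 6 + 4 - 3 = 7.

7


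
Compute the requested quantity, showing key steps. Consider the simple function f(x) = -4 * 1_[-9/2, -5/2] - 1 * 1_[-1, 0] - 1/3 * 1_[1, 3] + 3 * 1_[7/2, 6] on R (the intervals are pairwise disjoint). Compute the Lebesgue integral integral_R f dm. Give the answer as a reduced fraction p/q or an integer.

For a simple function f = sum_i c_i * 1_{A_i} with disjoint A_i,
  integral f dm = sum_i c_i * m(A_i).
Lengths of the A_i:
  m(A_1) = -5/2 - (-9/2) = 2.
  m(A_2) = 0 - (-1) = 1.
  m(A_3) = 3 - 1 = 2.
  m(A_4) = 6 - 7/2 = 5/2.
Contributions c_i * m(A_i):
  (-4) * (2) = -8.
  (-1) * (1) = -1.
  (-1/3) * (2) = -2/3.
  (3) * (5/2) = 15/2.
Total: -8 - 1 - 2/3 + 15/2 = -13/6.

-13/6


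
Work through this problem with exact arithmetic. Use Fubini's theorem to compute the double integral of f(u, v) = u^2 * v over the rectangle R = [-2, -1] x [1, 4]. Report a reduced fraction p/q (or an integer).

f(u, v) is a tensor product of a function of u and a function of v, and both factors are bounded continuous (hence Lebesgue integrable) on the rectangle, so Fubini's theorem applies:
  integral_R f d(m x m) = (integral_a1^b1 u^2 du) * (integral_a2^b2 v dv).
Inner integral in u: integral_{-2}^{-1} u^2 du = ((-1)^3 - (-2)^3)/3
  = 7/3.
Inner integral in v: integral_{1}^{4} v dv = (4^2 - 1^2)/2
  = 15/2.
Product: (7/3) * (15/2) = 35/2.

35/2


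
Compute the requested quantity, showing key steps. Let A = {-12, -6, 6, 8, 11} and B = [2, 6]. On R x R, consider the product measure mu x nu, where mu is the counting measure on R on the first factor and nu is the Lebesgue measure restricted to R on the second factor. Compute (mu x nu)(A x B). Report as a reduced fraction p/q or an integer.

For a measurable rectangle A x B, the product measure satisfies
  (mu x nu)(A x B) = mu(A) * nu(B).
  mu(A) = 5.
  nu(B) = 4.
  (mu x nu)(A x B) = 5 * 4 = 20.

20


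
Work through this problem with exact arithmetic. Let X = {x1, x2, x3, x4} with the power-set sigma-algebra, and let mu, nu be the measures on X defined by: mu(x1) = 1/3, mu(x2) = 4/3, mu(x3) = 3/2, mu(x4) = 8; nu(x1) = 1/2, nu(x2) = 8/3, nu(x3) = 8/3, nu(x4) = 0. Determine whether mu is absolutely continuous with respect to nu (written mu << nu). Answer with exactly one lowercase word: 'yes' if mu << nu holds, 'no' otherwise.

mu << nu means: every nu-null measurable set is also mu-null; equivalently, for every atom x, if nu({x}) = 0 then mu({x}) = 0.
Checking each atom:
  x1: nu = 1/2 > 0 -> no constraint.
  x2: nu = 8/3 > 0 -> no constraint.
  x3: nu = 8/3 > 0 -> no constraint.
  x4: nu = 0, mu = 8 > 0 -> violates mu << nu.
The atom(s) x4 violate the condition (nu = 0 but mu > 0). Therefore mu is NOT absolutely continuous w.r.t. nu.

no


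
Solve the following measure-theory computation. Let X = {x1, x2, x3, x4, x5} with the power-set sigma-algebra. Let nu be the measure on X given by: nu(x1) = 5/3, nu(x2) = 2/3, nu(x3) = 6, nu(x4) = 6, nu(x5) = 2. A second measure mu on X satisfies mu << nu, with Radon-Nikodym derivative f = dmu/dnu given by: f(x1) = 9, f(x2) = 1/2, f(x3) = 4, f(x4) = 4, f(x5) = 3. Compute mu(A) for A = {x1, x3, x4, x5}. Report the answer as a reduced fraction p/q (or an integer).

By the defining property of the Radon-Nikodym derivative, for every measurable set A,
  mu(A) = integral_A f dnu.
Since nu is a discrete measure concentrated on the atoms of X, the integral over A reduces to the sum
  mu(A) = sum_{x in A} f(x) * nu({x}).
Computing each term:
  x1: f(x1) * nu(x1) = 9 * 5/3 = 15.
  x3: f(x3) * nu(x3) = 4 * 6 = 24.
  x4: f(x4) * nu(x4) = 4 * 6 = 24.
  x5: f(x5) * nu(x5) = 3 * 2 = 6.
Summing: mu(A) = 15 + 24 + 24 + 6 = 69.

69


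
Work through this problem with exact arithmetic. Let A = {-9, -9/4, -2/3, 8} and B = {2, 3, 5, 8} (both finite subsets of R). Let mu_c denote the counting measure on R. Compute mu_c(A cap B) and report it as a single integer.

Counting measure on a finite set equals cardinality. mu_c(A cap B) = |A cap B| (elements appearing in both).
Enumerating the elements of A that also lie in B gives 1 element(s).
So mu_c(A cap B) = 1.

1


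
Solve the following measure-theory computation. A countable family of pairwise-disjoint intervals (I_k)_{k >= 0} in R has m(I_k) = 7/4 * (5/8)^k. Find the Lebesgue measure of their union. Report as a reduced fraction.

By countable additivity of the Lebesgue measure on pairwise disjoint measurable sets,
  m(union_{k >= 0} I_k) = sum_{k >= 0} m(I_k) = sum_{k >= 0} a * r^k,
  with a = 7/4 and r = 5/8.
Since 0 < r = 5/8 < 1, the geometric series converges:
  sum_{k >= 0} a * r^k = a / (1 - r).
  = 7/4 / (1 - 5/8)
  = 7/4 / (3/8)
  = 14/3.

14/3


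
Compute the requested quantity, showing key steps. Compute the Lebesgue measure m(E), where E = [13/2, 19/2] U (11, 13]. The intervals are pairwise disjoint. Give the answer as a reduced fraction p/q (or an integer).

For pairwise disjoint intervals, m(union_i I_i) = sum_i m(I_i),
and m is invariant under swapping open/closed endpoints (single points have measure 0).
So m(E) = sum_i (b_i - a_i).
  I_1 has length 19/2 - 13/2 = 3.
  I_2 has length 13 - 11 = 2.
Summing:
  m(E) = 3 + 2 = 5.

5


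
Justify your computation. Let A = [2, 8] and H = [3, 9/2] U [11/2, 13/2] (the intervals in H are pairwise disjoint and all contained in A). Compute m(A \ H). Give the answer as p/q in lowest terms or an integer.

The ambient interval has length m(A) = 8 - 2 = 6.
Since the holes are disjoint and sit inside A, by finite additivity
  m(H) = sum_i (b_i - a_i), and m(A \ H) = m(A) - m(H).
Computing the hole measures:
  m(H_1) = 9/2 - 3 = 3/2.
  m(H_2) = 13/2 - 11/2 = 1.
Summed: m(H) = 3/2 + 1 = 5/2.
So m(A \ H) = 6 - 5/2 = 7/2.

7/2


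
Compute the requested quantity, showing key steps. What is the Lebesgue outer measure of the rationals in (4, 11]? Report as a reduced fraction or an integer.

E = Q cap (4, 11] is a subset of Q, which is countable. Enumerate Q = {q_1, q_2, ...}; for any eps > 0, cover q_k by the open interval (q_k - eps/2^(k+1), q_k + eps/2^(k+1)), of length eps/2^k. The total cover length is sum_{k>=1} eps/2^k = eps. Hence m*(E) <= m*(Q) <= eps for every eps > 0, and since outer measure is non-negative, m*(E) = 0.

0


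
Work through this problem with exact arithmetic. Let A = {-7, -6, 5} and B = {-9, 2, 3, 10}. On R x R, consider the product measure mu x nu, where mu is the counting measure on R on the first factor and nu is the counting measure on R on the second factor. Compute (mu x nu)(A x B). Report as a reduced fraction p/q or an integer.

For a measurable rectangle A x B, the product measure satisfies
  (mu x nu)(A x B) = mu(A) * nu(B).
  mu(A) = 3.
  nu(B) = 4.
  (mu x nu)(A x B) = 3 * 4 = 12.

12


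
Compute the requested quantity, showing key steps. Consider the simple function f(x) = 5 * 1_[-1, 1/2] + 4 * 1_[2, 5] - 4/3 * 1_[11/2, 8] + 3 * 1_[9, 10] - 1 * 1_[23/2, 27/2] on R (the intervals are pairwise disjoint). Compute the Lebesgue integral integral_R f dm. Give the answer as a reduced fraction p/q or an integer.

For a simple function f = sum_i c_i * 1_{A_i} with disjoint A_i,
  integral f dm = sum_i c_i * m(A_i).
Lengths of the A_i:
  m(A_1) = 1/2 - (-1) = 3/2.
  m(A_2) = 5 - 2 = 3.
  m(A_3) = 8 - 11/2 = 5/2.
  m(A_4) = 10 - 9 = 1.
  m(A_5) = 27/2 - 23/2 = 2.
Contributions c_i * m(A_i):
  (5) * (3/2) = 15/2.
  (4) * (3) = 12.
  (-4/3) * (5/2) = -10/3.
  (3) * (1) = 3.
  (-1) * (2) = -2.
Total: 15/2 + 12 - 10/3 + 3 - 2 = 103/6.

103/6


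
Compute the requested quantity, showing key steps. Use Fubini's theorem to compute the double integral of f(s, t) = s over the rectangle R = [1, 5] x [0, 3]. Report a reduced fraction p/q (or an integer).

f(s, t) is a tensor product of a function of s and a function of t, and both factors are bounded continuous (hence Lebesgue integrable) on the rectangle, so Fubini's theorem applies:
  integral_R f d(m x m) = (integral_a1^b1 s ds) * (integral_a2^b2 1 dt).
Inner integral in s: integral_{1}^{5} s ds = (5^2 - 1^2)/2
  = 12.
Inner integral in t: integral_{0}^{3} 1 dt = (3^1 - 0^1)/1
  = 3.
Product: (12) * (3) = 36.

36


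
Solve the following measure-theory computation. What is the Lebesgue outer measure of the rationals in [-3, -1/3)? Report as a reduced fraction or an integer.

The set Q cap [-3, -1/3) is countable (a subset of the countable set Q). Lebesgue outer measure of any countable set is 0: each singleton {q} has m*({q}) = 0, and by countable subadditivity m*(union_k {q_k}) <= sum_k m*({q_k}) = sum_k 0 = 0. The reverse inequality m*(E) >= 0 is automatic. So m*(Q cap [-3, -1/3)) = 0.

0


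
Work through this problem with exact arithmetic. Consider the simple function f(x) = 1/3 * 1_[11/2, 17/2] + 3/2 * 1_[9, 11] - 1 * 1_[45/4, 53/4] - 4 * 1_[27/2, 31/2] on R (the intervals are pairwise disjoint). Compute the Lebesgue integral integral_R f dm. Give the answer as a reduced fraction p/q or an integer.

For a simple function f = sum_i c_i * 1_{A_i} with disjoint A_i,
  integral f dm = sum_i c_i * m(A_i).
Lengths of the A_i:
  m(A_1) = 17/2 - 11/2 = 3.
  m(A_2) = 11 - 9 = 2.
  m(A_3) = 53/4 - 45/4 = 2.
  m(A_4) = 31/2 - 27/2 = 2.
Contributions c_i * m(A_i):
  (1/3) * (3) = 1.
  (3/2) * (2) = 3.
  (-1) * (2) = -2.
  (-4) * (2) = -8.
Total: 1 + 3 - 2 - 8 = -6.

-6


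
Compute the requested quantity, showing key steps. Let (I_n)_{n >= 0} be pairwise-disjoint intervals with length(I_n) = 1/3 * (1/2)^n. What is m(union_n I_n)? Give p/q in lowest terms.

By countable additivity of the Lebesgue measure on pairwise disjoint measurable sets,
  m(union_{n >= 0} I_n) = sum_{n >= 0} m(I_n) = sum_{n >= 0} a * r^n,
  with a = 1/3 and r = 1/2.
Since 0 < r = 1/2 < 1, the geometric series converges:
  sum_{n >= 0} a * r^n = a / (1 - r).
  = 1/3 / (1 - 1/2)
  = 1/3 / (1/2)
  = 2/3.

2/3


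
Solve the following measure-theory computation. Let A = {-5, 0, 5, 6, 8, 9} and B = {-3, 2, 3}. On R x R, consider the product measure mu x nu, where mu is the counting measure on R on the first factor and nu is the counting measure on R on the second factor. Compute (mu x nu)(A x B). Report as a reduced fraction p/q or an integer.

For a measurable rectangle A x B, the product measure satisfies
  (mu x nu)(A x B) = mu(A) * nu(B).
  mu(A) = 6.
  nu(B) = 3.
  (mu x nu)(A x B) = 6 * 3 = 18.

18


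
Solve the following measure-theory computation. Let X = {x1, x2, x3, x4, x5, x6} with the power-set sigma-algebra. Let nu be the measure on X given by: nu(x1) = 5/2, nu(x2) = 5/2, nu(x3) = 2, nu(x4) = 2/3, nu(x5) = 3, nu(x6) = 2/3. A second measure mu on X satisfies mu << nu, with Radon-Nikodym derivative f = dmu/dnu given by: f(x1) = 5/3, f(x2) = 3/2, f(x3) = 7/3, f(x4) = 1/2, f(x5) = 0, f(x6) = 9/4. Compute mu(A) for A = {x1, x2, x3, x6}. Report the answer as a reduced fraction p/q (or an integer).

By the defining property of the Radon-Nikodym derivative, for every measurable set A,
  mu(A) = integral_A f dnu.
Since nu is a discrete measure concentrated on the atoms of X, the integral over A reduces to the sum
  mu(A) = sum_{x in A} f(x) * nu({x}).
Computing each term:
  x1: f(x1) * nu(x1) = 5/3 * 5/2 = 25/6.
  x2: f(x2) * nu(x2) = 3/2 * 5/2 = 15/4.
  x3: f(x3) * nu(x3) = 7/3 * 2 = 14/3.
  x6: f(x6) * nu(x6) = 9/4 * 2/3 = 3/2.
Summing: mu(A) = 25/6 + 15/4 + 14/3 + 3/2 = 169/12.

169/12


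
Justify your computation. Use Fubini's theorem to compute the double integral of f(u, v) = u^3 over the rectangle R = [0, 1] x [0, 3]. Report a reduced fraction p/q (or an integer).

f(u, v) is a tensor product of a function of u and a function of v, and both factors are bounded continuous (hence Lebesgue integrable) on the rectangle, so Fubini's theorem applies:
  integral_R f d(m x m) = (integral_a1^b1 u^3 du) * (integral_a2^b2 1 dv).
Inner integral in u: integral_{0}^{1} u^3 du = (1^4 - 0^4)/4
  = 1/4.
Inner integral in v: integral_{0}^{3} 1 dv = (3^1 - 0^1)/1
  = 3.
Product: (1/4) * (3) = 3/4.

3/4


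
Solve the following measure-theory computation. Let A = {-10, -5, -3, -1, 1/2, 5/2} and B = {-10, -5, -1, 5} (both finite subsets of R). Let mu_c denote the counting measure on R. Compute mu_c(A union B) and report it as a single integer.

Counting measure on a finite set equals cardinality. By inclusion-exclusion, |A union B| = |A| + |B| - |A cap B|.
|A| = 6, |B| = 4, |A cap B| = 3.
So mu_c(A union B) = 6 + 4 - 3 = 7.

7


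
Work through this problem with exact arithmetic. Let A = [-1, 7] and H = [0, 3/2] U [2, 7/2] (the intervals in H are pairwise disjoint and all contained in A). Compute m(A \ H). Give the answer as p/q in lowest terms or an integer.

The ambient interval has length m(A) = 7 - (-1) = 8.
Since the holes are disjoint and sit inside A, by finite additivity
  m(H) = sum_i (b_i - a_i), and m(A \ H) = m(A) - m(H).
Computing the hole measures:
  m(H_1) = 3/2 - 0 = 3/2.
  m(H_2) = 7/2 - 2 = 3/2.
Summed: m(H) = 3/2 + 3/2 = 3.
So m(A \ H) = 8 - 3 = 5.

5


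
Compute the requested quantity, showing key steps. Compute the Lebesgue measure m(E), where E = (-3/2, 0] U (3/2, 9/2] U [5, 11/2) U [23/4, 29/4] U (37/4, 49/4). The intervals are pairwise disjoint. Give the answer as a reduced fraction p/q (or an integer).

For pairwise disjoint intervals, m(union_i I_i) = sum_i m(I_i),
and m is invariant under swapping open/closed endpoints (single points have measure 0).
So m(E) = sum_i (b_i - a_i).
  I_1 has length 0 - (-3/2) = 3/2.
  I_2 has length 9/2 - 3/2 = 3.
  I_3 has length 11/2 - 5 = 1/2.
  I_4 has length 29/4 - 23/4 = 3/2.
  I_5 has length 49/4 - 37/4 = 3.
Summing:
  m(E) = 3/2 + 3 + 1/2 + 3/2 + 3 = 19/2.

19/2


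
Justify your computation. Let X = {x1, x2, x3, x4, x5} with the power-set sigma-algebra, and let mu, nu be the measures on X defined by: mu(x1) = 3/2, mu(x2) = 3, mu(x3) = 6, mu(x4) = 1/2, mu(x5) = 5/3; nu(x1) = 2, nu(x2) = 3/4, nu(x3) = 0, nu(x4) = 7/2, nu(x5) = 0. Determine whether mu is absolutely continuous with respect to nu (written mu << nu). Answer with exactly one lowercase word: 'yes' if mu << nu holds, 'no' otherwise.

mu << nu means: every nu-null measurable set is also mu-null; equivalently, for every atom x, if nu({x}) = 0 then mu({x}) = 0.
Checking each atom:
  x1: nu = 2 > 0 -> no constraint.
  x2: nu = 3/4 > 0 -> no constraint.
  x3: nu = 0, mu = 6 > 0 -> violates mu << nu.
  x4: nu = 7/2 > 0 -> no constraint.
  x5: nu = 0, mu = 5/3 > 0 -> violates mu << nu.
The atom(s) x3, x5 violate the condition (nu = 0 but mu > 0). Therefore mu is NOT absolutely continuous w.r.t. nu.

no


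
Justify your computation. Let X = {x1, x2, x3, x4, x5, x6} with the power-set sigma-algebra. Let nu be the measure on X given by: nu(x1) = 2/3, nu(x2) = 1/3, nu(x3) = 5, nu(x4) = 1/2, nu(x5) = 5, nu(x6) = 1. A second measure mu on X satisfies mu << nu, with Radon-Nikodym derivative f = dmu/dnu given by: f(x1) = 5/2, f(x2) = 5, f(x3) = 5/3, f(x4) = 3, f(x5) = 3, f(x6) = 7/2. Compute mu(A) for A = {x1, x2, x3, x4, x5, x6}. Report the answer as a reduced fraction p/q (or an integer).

By the defining property of the Radon-Nikodym derivative, for every measurable set A,
  mu(A) = integral_A f dnu.
Since nu is a discrete measure concentrated on the atoms of X, the integral over A reduces to the sum
  mu(A) = sum_{x in A} f(x) * nu({x}).
Computing each term:
  x1: f(x1) * nu(x1) = 5/2 * 2/3 = 5/3.
  x2: f(x2) * nu(x2) = 5 * 1/3 = 5/3.
  x3: f(x3) * nu(x3) = 5/3 * 5 = 25/3.
  x4: f(x4) * nu(x4) = 3 * 1/2 = 3/2.
  x5: f(x5) * nu(x5) = 3 * 5 = 15.
  x6: f(x6) * nu(x6) = 7/2 * 1 = 7/2.
Summing: mu(A) = 5/3 + 5/3 + 25/3 + 3/2 + 15 + 7/2 = 95/3.

95/3


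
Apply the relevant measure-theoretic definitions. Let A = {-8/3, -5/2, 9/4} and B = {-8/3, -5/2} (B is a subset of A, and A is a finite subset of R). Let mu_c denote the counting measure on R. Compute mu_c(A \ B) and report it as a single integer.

Counting measure assigns mu_c(E) = |E| (number of elements) when E is finite. For B subset A, A \ B is the set of elements of A not in B, so |A \ B| = |A| - |B|.
|A| = 3, |B| = 2, so mu_c(A \ B) = 3 - 2 = 1.

1


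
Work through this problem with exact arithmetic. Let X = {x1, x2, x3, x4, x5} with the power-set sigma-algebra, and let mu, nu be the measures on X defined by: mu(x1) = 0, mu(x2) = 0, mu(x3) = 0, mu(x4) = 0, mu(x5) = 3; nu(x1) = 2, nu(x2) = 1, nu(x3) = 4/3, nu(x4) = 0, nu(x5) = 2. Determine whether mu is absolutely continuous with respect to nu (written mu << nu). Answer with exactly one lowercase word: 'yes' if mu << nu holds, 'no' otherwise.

mu << nu means: every nu-null measurable set is also mu-null; equivalently, for every atom x, if nu({x}) = 0 then mu({x}) = 0.
Checking each atom:
  x1: nu = 2 > 0 -> no constraint.
  x2: nu = 1 > 0 -> no constraint.
  x3: nu = 4/3 > 0 -> no constraint.
  x4: nu = 0, mu = 0 -> consistent with mu << nu.
  x5: nu = 2 > 0 -> no constraint.
No atom violates the condition. Therefore mu << nu.

yes


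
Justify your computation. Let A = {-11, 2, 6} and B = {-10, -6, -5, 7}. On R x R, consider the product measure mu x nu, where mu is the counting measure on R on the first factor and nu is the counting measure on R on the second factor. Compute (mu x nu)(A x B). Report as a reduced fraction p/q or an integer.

For a measurable rectangle A x B, the product measure satisfies
  (mu x nu)(A x B) = mu(A) * nu(B).
  mu(A) = 3.
  nu(B) = 4.
  (mu x nu)(A x B) = 3 * 4 = 12.

12


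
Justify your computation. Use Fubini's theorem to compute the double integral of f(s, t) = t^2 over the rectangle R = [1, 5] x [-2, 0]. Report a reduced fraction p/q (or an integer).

f(s, t) is a tensor product of a function of s and a function of t, and both factors are bounded continuous (hence Lebesgue integrable) on the rectangle, so Fubini's theorem applies:
  integral_R f d(m x m) = (integral_a1^b1 1 ds) * (integral_a2^b2 t^2 dt).
Inner integral in s: integral_{1}^{5} 1 ds = (5^1 - 1^1)/1
  = 4.
Inner integral in t: integral_{-2}^{0} t^2 dt = (0^3 - (-2)^3)/3
  = 8/3.
Product: (4) * (8/3) = 32/3.

32/3


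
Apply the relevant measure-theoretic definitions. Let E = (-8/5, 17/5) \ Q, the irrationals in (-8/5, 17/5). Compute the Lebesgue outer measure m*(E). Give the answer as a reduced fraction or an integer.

The interval I = (-8/5, 17/5) has m(I) = 17/5 - (-8/5) = 5 (endpoints are measure-zero, so open/closed/half-open agree). Write I = (I cap Q) u (I \ Q). The rationals in I are countable, so m*(I cap Q) = 0 (cover each rational by intervals whose total length is arbitrarily small). By countable subadditivity m*(I) <= m*(I cap Q) + m*(I \ Q), hence m*(I \ Q) >= m(I) = 5. The reverse inequality m*(I \ Q) <= m*(I) = 5 is trivial since (I \ Q) is a subset of I. Therefore m*(I \ Q) = 5.

5


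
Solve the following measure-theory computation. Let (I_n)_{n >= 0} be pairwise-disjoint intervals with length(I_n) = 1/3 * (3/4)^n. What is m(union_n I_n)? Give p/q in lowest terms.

By countable additivity of the Lebesgue measure on pairwise disjoint measurable sets,
  m(union_{n >= 0} I_n) = sum_{n >= 0} m(I_n) = sum_{n >= 0} a * r^n,
  with a = 1/3 and r = 3/4.
Since 0 < r = 3/4 < 1, the geometric series converges:
  sum_{n >= 0} a * r^n = a / (1 - r).
  = 1/3 / (1 - 3/4)
  = 1/3 / (1/4)
  = 4/3.

4/3


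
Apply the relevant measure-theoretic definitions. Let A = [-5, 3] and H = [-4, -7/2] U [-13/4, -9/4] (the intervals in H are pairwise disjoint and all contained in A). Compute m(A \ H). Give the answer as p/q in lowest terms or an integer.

The ambient interval has length m(A) = 3 - (-5) = 8.
Since the holes are disjoint and sit inside A, by finite additivity
  m(H) = sum_i (b_i - a_i), and m(A \ H) = m(A) - m(H).
Computing the hole measures:
  m(H_1) = -7/2 - (-4) = 1/2.
  m(H_2) = -9/4 - (-13/4) = 1.
Summed: m(H) = 1/2 + 1 = 3/2.
So m(A \ H) = 8 - 3/2 = 13/2.

13/2


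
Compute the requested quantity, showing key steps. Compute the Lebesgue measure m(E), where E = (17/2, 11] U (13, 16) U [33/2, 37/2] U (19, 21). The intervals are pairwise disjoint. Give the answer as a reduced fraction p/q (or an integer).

For pairwise disjoint intervals, m(union_i I_i) = sum_i m(I_i),
and m is invariant under swapping open/closed endpoints (single points have measure 0).
So m(E) = sum_i (b_i - a_i).
  I_1 has length 11 - 17/2 = 5/2.
  I_2 has length 16 - 13 = 3.
  I_3 has length 37/2 - 33/2 = 2.
  I_4 has length 21 - 19 = 2.
Summing:
  m(E) = 5/2 + 3 + 2 + 2 = 19/2.

19/2


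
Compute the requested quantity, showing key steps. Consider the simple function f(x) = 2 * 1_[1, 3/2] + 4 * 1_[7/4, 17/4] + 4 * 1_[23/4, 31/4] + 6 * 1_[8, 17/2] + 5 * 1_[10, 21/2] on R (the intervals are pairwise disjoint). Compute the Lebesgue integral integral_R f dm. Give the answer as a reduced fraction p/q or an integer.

For a simple function f = sum_i c_i * 1_{A_i} with disjoint A_i,
  integral f dm = sum_i c_i * m(A_i).
Lengths of the A_i:
  m(A_1) = 3/2 - 1 = 1/2.
  m(A_2) = 17/4 - 7/4 = 5/2.
  m(A_3) = 31/4 - 23/4 = 2.
  m(A_4) = 17/2 - 8 = 1/2.
  m(A_5) = 21/2 - 10 = 1/2.
Contributions c_i * m(A_i):
  (2) * (1/2) = 1.
  (4) * (5/2) = 10.
  (4) * (2) = 8.
  (6) * (1/2) = 3.
  (5) * (1/2) = 5/2.
Total: 1 + 10 + 8 + 3 + 5/2 = 49/2.

49/2


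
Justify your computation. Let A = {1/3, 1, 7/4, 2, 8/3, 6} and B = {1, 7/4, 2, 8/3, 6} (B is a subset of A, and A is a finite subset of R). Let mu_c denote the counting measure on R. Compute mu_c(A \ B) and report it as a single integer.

Counting measure assigns mu_c(E) = |E| (number of elements) when E is finite. For B subset A, A \ B is the set of elements of A not in B, so |A \ B| = |A| - |B|.
|A| = 6, |B| = 5, so mu_c(A \ B) = 6 - 5 = 1.

1


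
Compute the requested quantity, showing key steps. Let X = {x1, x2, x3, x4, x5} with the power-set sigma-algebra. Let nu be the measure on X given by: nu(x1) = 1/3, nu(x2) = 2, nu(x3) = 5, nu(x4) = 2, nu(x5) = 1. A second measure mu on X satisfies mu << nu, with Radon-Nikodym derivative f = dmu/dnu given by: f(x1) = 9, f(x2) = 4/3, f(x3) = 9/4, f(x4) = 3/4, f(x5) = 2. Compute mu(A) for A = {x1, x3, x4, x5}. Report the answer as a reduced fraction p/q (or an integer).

By the defining property of the Radon-Nikodym derivative, for every measurable set A,
  mu(A) = integral_A f dnu.
Since nu is a discrete measure concentrated on the atoms of X, the integral over A reduces to the sum
  mu(A) = sum_{x in A} f(x) * nu({x}).
Computing each term:
  x1: f(x1) * nu(x1) = 9 * 1/3 = 3.
  x3: f(x3) * nu(x3) = 9/4 * 5 = 45/4.
  x4: f(x4) * nu(x4) = 3/4 * 2 = 3/2.
  x5: f(x5) * nu(x5) = 2 * 1 = 2.
Summing: mu(A) = 3 + 45/4 + 3/2 + 2 = 71/4.

71/4


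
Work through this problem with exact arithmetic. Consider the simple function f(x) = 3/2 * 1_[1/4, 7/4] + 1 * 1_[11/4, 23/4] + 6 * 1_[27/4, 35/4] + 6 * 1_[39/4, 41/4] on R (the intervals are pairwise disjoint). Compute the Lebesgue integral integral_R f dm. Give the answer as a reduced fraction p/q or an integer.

For a simple function f = sum_i c_i * 1_{A_i} with disjoint A_i,
  integral f dm = sum_i c_i * m(A_i).
Lengths of the A_i:
  m(A_1) = 7/4 - 1/4 = 3/2.
  m(A_2) = 23/4 - 11/4 = 3.
  m(A_3) = 35/4 - 27/4 = 2.
  m(A_4) = 41/4 - 39/4 = 1/2.
Contributions c_i * m(A_i):
  (3/2) * (3/2) = 9/4.
  (1) * (3) = 3.
  (6) * (2) = 12.
  (6) * (1/2) = 3.
Total: 9/4 + 3 + 12 + 3 = 81/4.

81/4


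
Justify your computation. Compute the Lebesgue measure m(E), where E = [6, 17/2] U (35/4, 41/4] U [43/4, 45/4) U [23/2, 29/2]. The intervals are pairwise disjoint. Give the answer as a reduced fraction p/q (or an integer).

For pairwise disjoint intervals, m(union_i I_i) = sum_i m(I_i),
and m is invariant under swapping open/closed endpoints (single points have measure 0).
So m(E) = sum_i (b_i - a_i).
  I_1 has length 17/2 - 6 = 5/2.
  I_2 has length 41/4 - 35/4 = 3/2.
  I_3 has length 45/4 - 43/4 = 1/2.
  I_4 has length 29/2 - 23/2 = 3.
Summing:
  m(E) = 5/2 + 3/2 + 1/2 + 3 = 15/2.

15/2


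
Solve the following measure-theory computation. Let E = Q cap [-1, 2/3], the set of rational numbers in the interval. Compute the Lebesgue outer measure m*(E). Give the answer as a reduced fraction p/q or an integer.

E = Q cap [-1, 2/3] is a subset of Q, which is countable. Enumerate Q = {q_1, q_2, ...}; for any eps > 0, cover q_k by the open interval (q_k - eps/2^(k+1), q_k + eps/2^(k+1)), of length eps/2^k. The total cover length is sum_{k>=1} eps/2^k = eps. Hence m*(E) <= m*(Q) <= eps for every eps > 0, and since outer measure is non-negative, m*(E) = 0.

0


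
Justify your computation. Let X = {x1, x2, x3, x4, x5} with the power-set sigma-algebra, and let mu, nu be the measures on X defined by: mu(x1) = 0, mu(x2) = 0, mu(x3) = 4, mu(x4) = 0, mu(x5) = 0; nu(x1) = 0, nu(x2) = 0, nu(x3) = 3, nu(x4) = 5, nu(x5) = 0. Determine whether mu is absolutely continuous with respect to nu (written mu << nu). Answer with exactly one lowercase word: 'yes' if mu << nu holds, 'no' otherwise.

mu << nu means: every nu-null measurable set is also mu-null; equivalently, for every atom x, if nu({x}) = 0 then mu({x}) = 0.
Checking each atom:
  x1: nu = 0, mu = 0 -> consistent with mu << nu.
  x2: nu = 0, mu = 0 -> consistent with mu << nu.
  x3: nu = 3 > 0 -> no constraint.
  x4: nu = 5 > 0 -> no constraint.
  x5: nu = 0, mu = 0 -> consistent with mu << nu.
No atom violates the condition. Therefore mu << nu.

yes


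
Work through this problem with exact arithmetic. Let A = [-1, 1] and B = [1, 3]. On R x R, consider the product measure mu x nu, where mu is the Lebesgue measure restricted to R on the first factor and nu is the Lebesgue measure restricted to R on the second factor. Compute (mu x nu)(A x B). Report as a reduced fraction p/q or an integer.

For a measurable rectangle A x B, the product measure satisfies
  (mu x nu)(A x B) = mu(A) * nu(B).
  mu(A) = 2.
  nu(B) = 2.
  (mu x nu)(A x B) = 2 * 2 = 4.

4


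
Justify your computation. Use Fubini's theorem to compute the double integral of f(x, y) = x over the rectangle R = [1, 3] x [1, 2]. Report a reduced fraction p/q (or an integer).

f(x, y) is a tensor product of a function of x and a function of y, and both factors are bounded continuous (hence Lebesgue integrable) on the rectangle, so Fubini's theorem applies:
  integral_R f d(m x m) = (integral_a1^b1 x dx) * (integral_a2^b2 1 dy).
Inner integral in x: integral_{1}^{3} x dx = (3^2 - 1^2)/2
  = 4.
Inner integral in y: integral_{1}^{2} 1 dy = (2^1 - 1^1)/1
  = 1.
Product: (4) * (1) = 4.

4


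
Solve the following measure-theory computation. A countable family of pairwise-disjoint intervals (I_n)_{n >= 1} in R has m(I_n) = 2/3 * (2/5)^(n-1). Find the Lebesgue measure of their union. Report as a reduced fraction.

By countable additivity of the Lebesgue measure on pairwise disjoint measurable sets,
  m(union_{n >= 1} I_n) = sum_{n >= 1} m(I_n) = sum_{n >= 1} a * r^(n-1),
  with a = 2/3 and r = 2/5.
Since 0 < r = 2/5 < 1, the geometric series converges:
  sum_{n >= 1} a * r^(n-1) = a / (1 - r).
  = 2/3 / (1 - 2/5)
  = 2/3 / (3/5)
  = 10/9.

10/9


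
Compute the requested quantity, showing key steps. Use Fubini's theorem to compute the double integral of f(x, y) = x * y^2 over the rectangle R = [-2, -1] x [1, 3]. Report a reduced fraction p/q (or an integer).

f(x, y) is a tensor product of a function of x and a function of y, and both factors are bounded continuous (hence Lebesgue integrable) on the rectangle, so Fubini's theorem applies:
  integral_R f d(m x m) = (integral_a1^b1 x dx) * (integral_a2^b2 y^2 dy).
Inner integral in x: integral_{-2}^{-1} x dx = ((-1)^2 - (-2)^2)/2
  = -3/2.
Inner integral in y: integral_{1}^{3} y^2 dy = (3^3 - 1^3)/3
  = 26/3.
Product: (-3/2) * (26/3) = -13.

-13


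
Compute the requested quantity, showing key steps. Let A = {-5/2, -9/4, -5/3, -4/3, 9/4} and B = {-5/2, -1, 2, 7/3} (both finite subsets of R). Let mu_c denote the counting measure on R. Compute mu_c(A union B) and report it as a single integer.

Counting measure on a finite set equals cardinality. By inclusion-exclusion, |A union B| = |A| + |B| - |A cap B|.
|A| = 5, |B| = 4, |A cap B| = 1.
So mu_c(A union B) = 5 + 4 - 1 = 8.

8


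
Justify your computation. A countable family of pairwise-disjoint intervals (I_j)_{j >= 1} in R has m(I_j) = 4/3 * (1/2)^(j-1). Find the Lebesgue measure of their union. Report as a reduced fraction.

By countable additivity of the Lebesgue measure on pairwise disjoint measurable sets,
  m(union_{j >= 1} I_j) = sum_{j >= 1} m(I_j) = sum_{j >= 1} a * r^(j-1),
  with a = 4/3 and r = 1/2.
Since 0 < r = 1/2 < 1, the geometric series converges:
  sum_{j >= 1} a * r^(j-1) = a / (1 - r).
  = 4/3 / (1 - 1/2)
  = 4/3 / (1/2)
  = 8/3.

8/3


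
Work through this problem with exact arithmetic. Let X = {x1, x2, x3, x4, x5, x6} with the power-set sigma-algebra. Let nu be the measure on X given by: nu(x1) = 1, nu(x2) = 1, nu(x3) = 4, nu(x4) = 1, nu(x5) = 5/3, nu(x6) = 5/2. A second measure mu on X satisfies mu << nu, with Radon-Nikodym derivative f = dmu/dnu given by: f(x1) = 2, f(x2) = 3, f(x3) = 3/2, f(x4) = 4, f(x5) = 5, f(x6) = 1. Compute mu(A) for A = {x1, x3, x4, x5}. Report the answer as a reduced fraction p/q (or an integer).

By the defining property of the Radon-Nikodym derivative, for every measurable set A,
  mu(A) = integral_A f dnu.
Since nu is a discrete measure concentrated on the atoms of X, the integral over A reduces to the sum
  mu(A) = sum_{x in A} f(x) * nu({x}).
Computing each term:
  x1: f(x1) * nu(x1) = 2 * 1 = 2.
  x3: f(x3) * nu(x3) = 3/2 * 4 = 6.
  x4: f(x4) * nu(x4) = 4 * 1 = 4.
  x5: f(x5) * nu(x5) = 5 * 5/3 = 25/3.
Summing: mu(A) = 2 + 6 + 4 + 25/3 = 61/3.

61/3
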